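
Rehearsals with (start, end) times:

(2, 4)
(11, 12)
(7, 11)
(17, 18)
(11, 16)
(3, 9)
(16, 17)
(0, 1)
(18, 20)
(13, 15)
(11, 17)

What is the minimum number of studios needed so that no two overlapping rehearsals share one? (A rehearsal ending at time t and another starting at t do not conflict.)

The answer is the maximum number of intervals overlapping at any instant.
starts: [0, 2, 3, 7, 11, 11, 11, 13, 16, 17, 18]
ends:   [1, 4, 9, 11, 12, 15, 16, 17, 17, 18, 20]
s0→1 e1→0 s2→1 s3→2 e4→1 s7→2 e9→1 e11→0 s11→1 s11→2 s11→3  — peak 3.

3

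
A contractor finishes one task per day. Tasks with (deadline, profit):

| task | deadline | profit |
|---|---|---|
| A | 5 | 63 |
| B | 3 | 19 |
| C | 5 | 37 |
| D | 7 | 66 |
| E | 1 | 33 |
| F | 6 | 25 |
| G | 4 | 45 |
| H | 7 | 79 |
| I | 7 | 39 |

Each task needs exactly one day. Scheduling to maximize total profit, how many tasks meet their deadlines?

Take jobs in profit order; each goes to the latest open slot no later than its deadline.
By profit: H(d7,79), D(d7,66), A(d5,63), G(d4,45), I(d7,39), C(d5,37), E(d1,33), F(d6,25), B(d3,19)
H→slot 7; D→slot 6; A→slot 5; G→slot 4; I→slot 3; C→slot 2; E→slot 1; F skipped; B skipped.
7 of 9 scheduled.

7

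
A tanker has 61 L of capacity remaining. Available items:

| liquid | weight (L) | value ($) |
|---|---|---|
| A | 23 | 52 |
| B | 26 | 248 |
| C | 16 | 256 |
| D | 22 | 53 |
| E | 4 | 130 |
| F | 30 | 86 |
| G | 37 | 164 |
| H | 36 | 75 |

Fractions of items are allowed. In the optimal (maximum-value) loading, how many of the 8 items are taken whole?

Order: E (130/4=32.50) > C (256/16=16.00) > B (248/26=9.54) > G (164/37=4.43) > F (86/30=2.87) > D (53/22=2.41) > A (52/23=2.26) > H (75/36=2.08)
Fill: take E (4 @ 130) → take C (16 @ 256) → take B (26 @ 248) → take 15/37 of G → 66.49; 61/61 used.
3 item(s) taken whole; one partial (take 15/37 of G).

3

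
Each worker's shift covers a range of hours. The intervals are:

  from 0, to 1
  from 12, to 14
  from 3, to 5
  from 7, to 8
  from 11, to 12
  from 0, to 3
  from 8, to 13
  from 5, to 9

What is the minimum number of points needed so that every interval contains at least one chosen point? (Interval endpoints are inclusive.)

4

Process intervals by earliest right end; each time one isn't hit yet, stab at its right endpoint.
By right end: [0,1]  [0,3]  [3,5]  [7,8]  [5,9]  [11,12]  [8,13]  [12,14]
[0,1] uncovered → point at 1; [3,5] uncovered → point at 5; [7,8] uncovered → point at 8; [11,12] uncovered → point at 12.
Points: 1, 5, 8, 12 (4 total).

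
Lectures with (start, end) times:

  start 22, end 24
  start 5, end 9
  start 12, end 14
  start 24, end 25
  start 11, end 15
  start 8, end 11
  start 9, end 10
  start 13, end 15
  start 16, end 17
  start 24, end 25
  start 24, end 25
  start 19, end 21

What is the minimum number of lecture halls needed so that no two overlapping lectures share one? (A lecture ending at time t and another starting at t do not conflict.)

3

The answer is the maximum number of intervals overlapping at any instant.
starts: [5, 8, 9, 11, 12, 13, 16, 19, 22, 24, 24, 24]
ends:   [9, 10, 11, 14, 15, 15, 17, 21, 24, 25, 25, 25]
s5→1 s8→2 e9→1 s9→2 e10→1 e11→0 s11→1 s12→2 s13→3  — peak 3.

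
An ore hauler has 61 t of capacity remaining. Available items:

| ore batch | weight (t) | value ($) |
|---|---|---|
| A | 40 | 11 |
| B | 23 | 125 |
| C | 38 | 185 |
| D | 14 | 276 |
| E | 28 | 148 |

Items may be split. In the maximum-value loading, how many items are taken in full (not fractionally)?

2

Order: D (276/14=19.71) > B (125/23=5.43) > E (148/28=5.29) > C (185/38=4.87) > A (11/40=0.28)
Fill: take D (14 @ 276) → take B (23 @ 125) → take 24/28 of E → 126.86; 61/61 used.
2 item(s) taken whole; one partial (take 24/28 of E).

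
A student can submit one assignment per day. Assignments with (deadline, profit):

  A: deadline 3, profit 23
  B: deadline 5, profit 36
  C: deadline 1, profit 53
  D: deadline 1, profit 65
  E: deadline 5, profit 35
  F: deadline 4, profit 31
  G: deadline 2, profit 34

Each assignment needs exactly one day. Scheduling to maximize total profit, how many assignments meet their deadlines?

Sort by profit descending; place each in the latest free slot ≤ its deadline.
Profit order: D=65 C=53 B=36 E=35 G=34 F=31 A=23
Assign: D→slot 1, C skipped, B→slot 5, E→slot 4, G→slot 2, F→slot 3, A skipped.
Slots: [1:D] [2:G] [3:F] [4:E] [5:B]
5 of 7 scheduled.

5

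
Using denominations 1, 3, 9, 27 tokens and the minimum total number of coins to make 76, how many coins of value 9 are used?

76 = 2×27 + 2×9 + 1×3 + 1×1
Count of 9: 2

2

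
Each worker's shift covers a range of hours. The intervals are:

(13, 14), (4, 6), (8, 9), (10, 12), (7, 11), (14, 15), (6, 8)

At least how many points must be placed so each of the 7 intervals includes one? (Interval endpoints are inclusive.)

4

By right end: [4,6]  [6,8]  [8,9]  [7,11]  [10,12]  [13,14]  [14,15]
[4,6] uncovered → point at 6; [8,9] uncovered → point at 9; [10,12] uncovered → point at 12; [13,14] uncovered → point at 14.
Points: 6, 9, 12, 14 (4 total).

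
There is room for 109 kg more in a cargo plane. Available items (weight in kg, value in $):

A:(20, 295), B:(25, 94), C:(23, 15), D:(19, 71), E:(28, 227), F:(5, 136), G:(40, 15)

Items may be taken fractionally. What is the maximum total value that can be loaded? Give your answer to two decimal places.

Order: F (136/5=27.20) > A (295/20=14.75) > E (227/28=8.11) > B (94/25=3.76) > D (71/19=3.74) > C (15/23=0.65) > G (15/40=0.38)
Fill: take F (5 @ 136) → take A (20 @ 295) → take E (28 @ 227) → take B (25 @ 94) → take D (19 @ 71) → take 12/23 of C → 7.83; 109/109 used.
Total value = 830.83

830.83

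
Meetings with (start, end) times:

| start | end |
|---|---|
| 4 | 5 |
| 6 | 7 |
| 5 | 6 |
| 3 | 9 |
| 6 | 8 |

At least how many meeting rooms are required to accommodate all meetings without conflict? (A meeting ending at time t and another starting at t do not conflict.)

Count concurrent intervals with a sweep; the peak is the room count.
starts: [3, 4, 5, 6, 6]
ends:   [5, 6, 7, 8, 9]
s3→1 s4→2 e5→1 s5→2 e6→1 s6→2 s6→3  — peak 3.

3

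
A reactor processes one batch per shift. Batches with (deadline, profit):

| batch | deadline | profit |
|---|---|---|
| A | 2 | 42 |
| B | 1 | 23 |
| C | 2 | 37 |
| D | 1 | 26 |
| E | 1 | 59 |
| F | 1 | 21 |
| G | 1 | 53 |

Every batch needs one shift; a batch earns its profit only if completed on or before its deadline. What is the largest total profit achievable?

Profit order: E=59 G=53 A=42 C=37 D=26 B=23 F=21
Assign: E→slot 1, G skipped, A→slot 2, C skipped, D skipped, B skipped, F skipped.
Slots: [1:E] [2:A]
Profit = 59 + 42 = 101

101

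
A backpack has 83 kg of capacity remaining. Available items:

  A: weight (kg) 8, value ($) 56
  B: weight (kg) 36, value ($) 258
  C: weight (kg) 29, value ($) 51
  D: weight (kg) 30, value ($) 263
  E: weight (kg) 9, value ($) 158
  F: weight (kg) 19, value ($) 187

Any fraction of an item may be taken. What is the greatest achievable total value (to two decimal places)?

787.17

Greedy by value/weight ratio, highest first.
Ratios (sorted): E 17.56, F 9.84, D 8.77, B 7.17, A 7.00, C 1.76
take E (9 @ 158); take F (19 @ 187); take D (30 @ 263); take 25/36 of B → 179.17. Capacity used 83/83.
Total value = 787.17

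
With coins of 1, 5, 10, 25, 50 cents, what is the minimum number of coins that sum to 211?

Greedy: take as many of the largest coin as possible, then repeat with the remainder.
211 − 4×50→11 − 1×10→1 − 1×1→0
Total coins = 4 + 1 + 1 = 6

6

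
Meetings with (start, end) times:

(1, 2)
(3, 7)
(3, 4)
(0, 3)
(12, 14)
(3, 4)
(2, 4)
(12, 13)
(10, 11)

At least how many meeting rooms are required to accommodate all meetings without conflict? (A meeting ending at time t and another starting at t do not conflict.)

Count concurrent intervals with a sweep; the peak is the room count.
Events (time:±→running): 0:+→1 1:+→2 2:-→1 2:+→2 3:-→1 3:+→2 3:+→3 3:+→4 … peak 4.

4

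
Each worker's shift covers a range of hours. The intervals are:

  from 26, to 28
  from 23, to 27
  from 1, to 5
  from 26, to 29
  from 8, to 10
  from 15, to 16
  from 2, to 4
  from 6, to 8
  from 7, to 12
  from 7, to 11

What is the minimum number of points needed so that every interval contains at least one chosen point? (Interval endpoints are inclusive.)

4

By right end: [2,4]  [1,5]  [6,8]  [8,10]  [7,11]  [7,12]  [15,16]  [23,27]  [26,28]  [26,29]
[2,4] uncovered → point at 4; [6,8] uncovered → point at 8; [15,16] uncovered → point at 16; [23,27] uncovered → point at 27.
Points: 4, 8, 16, 27 (4 total).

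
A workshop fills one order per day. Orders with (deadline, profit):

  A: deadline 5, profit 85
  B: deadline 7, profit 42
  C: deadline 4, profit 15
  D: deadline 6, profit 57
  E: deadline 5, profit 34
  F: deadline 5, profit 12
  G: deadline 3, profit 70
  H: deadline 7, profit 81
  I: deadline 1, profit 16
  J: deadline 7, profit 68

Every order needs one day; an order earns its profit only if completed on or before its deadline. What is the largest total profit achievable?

437

Profit order: A=85 H=81 G=70 J=68 D=57 B=42 E=34 I=16 C=15 F=12
Assign: A→slot 5, H→slot 7, G→slot 3, J→slot 6, D→slot 4, B→slot 2, E→slot 1, I skipped, C skipped, F skipped.
Slots: [1:E] [2:B] [3:G] [4:D] [5:A] [6:J] [7:H]
Profit = 34 + 42 + 70 + 57 + 85 + 68 + 81 = 437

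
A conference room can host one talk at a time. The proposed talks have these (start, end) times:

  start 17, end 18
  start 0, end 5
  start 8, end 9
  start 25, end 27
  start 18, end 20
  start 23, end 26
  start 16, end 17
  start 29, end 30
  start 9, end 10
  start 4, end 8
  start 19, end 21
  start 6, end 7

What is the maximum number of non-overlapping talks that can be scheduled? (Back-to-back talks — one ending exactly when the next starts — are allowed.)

Order by finish time; keep every interval that doesn't clash with the previous kept one.
By end time: (0,5), (6,7), (4,8), (8,9), (9,10), (16,17), (17,18), (18,20), (19,21), (23,26), (25,27), (29,30).
Pick (0,5); next start ≥ 5 → (6,7); next start ≥ 7 → (8,9); next start ≥ 9 → (9,10); next start ≥ 10 → (16,17); next start ≥ 17 → (17,18); next start ≥ 18 → (18,20); next start ≥ 20 → (23,26); next start ≥ 26 → (29,30).
Selected 9 talks.

9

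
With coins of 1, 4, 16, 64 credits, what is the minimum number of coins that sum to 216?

216 = 3×64 + 1×16 + 2×4
Total coins = 3 + 1 + 2 = 6

6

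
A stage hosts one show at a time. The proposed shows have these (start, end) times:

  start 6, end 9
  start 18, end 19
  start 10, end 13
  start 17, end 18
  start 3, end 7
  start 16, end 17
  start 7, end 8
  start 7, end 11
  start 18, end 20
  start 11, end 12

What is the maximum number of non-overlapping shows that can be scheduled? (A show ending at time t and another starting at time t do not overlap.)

Order by finish time; keep every interval that doesn't clash with the previous kept one.
By end time: (3,7), (7,8), (6,9), (7,11), (11,12), (10,13), (16,17), (17,18), (18,19), (18,20).
Pick (3,7); next start ≥ 7 → (7,8); next start ≥ 8 → (11,12); next start ≥ 12 → (16,17); next start ≥ 17 → (17,18); next start ≥ 18 → (18,19).
Selected 6 shows.

6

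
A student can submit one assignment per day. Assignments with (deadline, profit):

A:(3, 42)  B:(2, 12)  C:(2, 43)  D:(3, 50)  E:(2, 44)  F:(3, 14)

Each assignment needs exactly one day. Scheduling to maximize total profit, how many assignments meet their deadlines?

3

By profit: D(d3,50), E(d2,44), C(d2,43), A(d3,42), F(d3,14), B(d2,12)
D→slot 3; E→slot 2; C→slot 1; A skipped; F skipped; B skipped.
3 of 6 scheduled.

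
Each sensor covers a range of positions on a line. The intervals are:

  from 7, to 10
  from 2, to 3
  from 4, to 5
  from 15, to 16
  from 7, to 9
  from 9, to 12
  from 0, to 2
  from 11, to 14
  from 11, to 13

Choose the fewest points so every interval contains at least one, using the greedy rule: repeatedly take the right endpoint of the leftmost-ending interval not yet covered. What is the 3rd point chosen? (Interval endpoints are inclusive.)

Sort by right endpoint; whenever an interval is uncovered, place a point at its right end.
By right end: [0,2]  [2,3]  [4,5]  [7,9]  [7,10]  [9,12]  [11,13]  [11,14]  [15,16]
[0,2] uncovered → point at 2; [4,5] uncovered → point at 5; [7,9] uncovered → point at 9; [11,13] uncovered → point at 13; [15,16] uncovered → point at 16.
Points: 2, 5, 9, 13, 16 (5 total).

9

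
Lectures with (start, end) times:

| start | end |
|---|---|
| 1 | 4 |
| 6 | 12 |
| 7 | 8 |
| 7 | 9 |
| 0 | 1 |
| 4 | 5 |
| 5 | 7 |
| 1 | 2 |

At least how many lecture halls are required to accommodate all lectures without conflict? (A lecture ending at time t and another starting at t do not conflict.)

3

Count concurrent intervals with a sweep; the peak is the room count.
starts: [0, 1, 1, 4, 5, 6, 7, 7]
ends:   [1, 2, 4, 5, 7, 8, 9, 12]
s0→1 e1→0 s1→1 s1→2 e2→1 e4→0 s4→1 e5→0 s5→1 s6→2 e7→1 s7→2 s7→3  — peak 3.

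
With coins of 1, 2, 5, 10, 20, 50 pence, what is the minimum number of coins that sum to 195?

Use the largest denomination that fits, subtract, and repeat.
195 − 3×50→45 − 2×20→5 − 1×5→0
Total coins = 3 + 2 + 1 = 6

6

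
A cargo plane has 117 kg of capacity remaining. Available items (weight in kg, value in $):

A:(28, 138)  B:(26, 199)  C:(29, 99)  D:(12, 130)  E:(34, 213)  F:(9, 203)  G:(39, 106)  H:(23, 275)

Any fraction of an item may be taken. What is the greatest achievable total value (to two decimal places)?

Sort by value per unit weight and fill in that order.
Order: F (203/9=22.56) > H (275/23=11.96) > D (130/12=10.83) > B (199/26=7.65) > E (213/34=6.26) > A (138/28=4.93) > C (99/29=3.41) > G (106/39=2.72)
Fill: take F (9 @ 203) → take H (23 @ 275) → take D (12 @ 130) → take B (26 @ 199) → take E (34 @ 213) → take 13/28 of A → 64.07; 117/117 used.
Total value = 1084.07

1084.07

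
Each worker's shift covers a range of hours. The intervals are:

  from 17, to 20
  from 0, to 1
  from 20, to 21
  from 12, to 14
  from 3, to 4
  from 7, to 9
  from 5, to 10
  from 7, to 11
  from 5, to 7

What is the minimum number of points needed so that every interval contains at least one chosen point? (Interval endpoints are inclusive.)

5

Process intervals by earliest right end; each time one isn't hit yet, stab at its right endpoint.
By right end: [0,1]  [3,4]  [5,7]  [7,9]  [5,10]  [7,11]  [12,14]  [17,20]  [20,21]
[0,1] uncovered → point at 1; [3,4] uncovered → point at 4; [5,7] uncovered → point at 7; [12,14] uncovered → point at 14; [17,20] uncovered → point at 20.
Points: 1, 4, 7, 14, 20 (5 total).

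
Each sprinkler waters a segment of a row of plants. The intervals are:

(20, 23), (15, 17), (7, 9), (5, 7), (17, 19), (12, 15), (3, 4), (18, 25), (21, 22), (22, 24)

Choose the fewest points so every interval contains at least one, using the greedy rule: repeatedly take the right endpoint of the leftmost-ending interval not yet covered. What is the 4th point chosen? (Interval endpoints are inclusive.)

Sort by right endpoint; whenever an interval is uncovered, place a point at its right end.
Sorted: [3,4] [5,7] [7,9] [12,15] [15,17] [17,19] [21,22] [20,23] [22,24] [18,25]
{[3,4]} hit by 4; {[5,7],[7,9]} hit by 7; {[12,15],[15,17]} hit by 15; {[17,19]} hit by 19; {[21,22],[20,23],[22,24],[18,25]} hit by 22.
Points: 4, 7, 15, 19, 22 (5 total).

19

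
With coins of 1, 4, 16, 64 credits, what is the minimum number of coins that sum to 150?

Greedy: take as many of the largest coin as possible, then repeat with the remainder.
150 = 2×64 + 1×16 + 1×4 + 2×1
Total coins = 2 + 1 + 1 + 2 = 6

6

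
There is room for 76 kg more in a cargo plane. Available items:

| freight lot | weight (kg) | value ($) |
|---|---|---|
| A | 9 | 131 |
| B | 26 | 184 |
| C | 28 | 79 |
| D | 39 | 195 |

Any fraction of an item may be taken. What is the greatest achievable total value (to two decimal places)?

Sort by value per unit weight and fill in that order.
Ratios (sorted): A 14.56, B 7.08, D 5.00, C 2.82
take A (9 @ 131); take B (26 @ 184); take D (39 @ 195); take 2/28 of C → 5.64. Capacity used 76/76.
Total value = 515.64

515.64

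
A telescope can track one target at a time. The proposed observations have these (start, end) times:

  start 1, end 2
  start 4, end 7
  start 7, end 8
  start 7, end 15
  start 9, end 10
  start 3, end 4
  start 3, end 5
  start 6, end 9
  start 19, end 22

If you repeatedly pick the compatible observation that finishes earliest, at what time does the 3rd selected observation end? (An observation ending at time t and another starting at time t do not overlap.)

7

Greedy by earliest finish: after sorting by end time, pick each interval compatible with the last pick.
Sorted by end: (1,2)  (3,4)  (3,5)  (4,7)  (7,8)  (6,9)  (9,10)  (7,15)  (19,22)
take (1,2); take (3,4); take (4,7); take (7,8); skip (6,9); take (9,10); skip (7,15); take (19,22).
Selected: (1,2) (3,4) (4,7) (7,8) (9,10) (19,22)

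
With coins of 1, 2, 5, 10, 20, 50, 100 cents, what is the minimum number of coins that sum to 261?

Greedy: take as many of the largest coin as possible, then repeat with the remainder.
261 − 2×100→61 − 1×50→11 − 1×10→1 − 1×1→0
Total coins = 2 + 1 + 1 + 1 = 5

5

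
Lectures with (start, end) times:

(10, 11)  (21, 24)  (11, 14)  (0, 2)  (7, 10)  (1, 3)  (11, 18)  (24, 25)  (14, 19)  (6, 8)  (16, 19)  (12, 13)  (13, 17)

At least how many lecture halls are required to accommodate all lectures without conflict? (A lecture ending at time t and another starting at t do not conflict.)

The answer is the maximum number of intervals overlapping at any instant.
starts: [0, 1, 6, 7, 10, 11, 11, 12, 13, 14, 16, 21, 24]
ends:   [2, 3, 8, 10, 11, 13, 14, 17, 18, 19, 19, 24, 25]
s0→1 s1→2 e2→1 e3→0 s6→1 s7→2 e8→1 e10→0 s10→1 e11→0 s11→1 s11→2 s12→3 e13→2 s13→3 e14→2 s14→3 s16→4  — peak 4.

4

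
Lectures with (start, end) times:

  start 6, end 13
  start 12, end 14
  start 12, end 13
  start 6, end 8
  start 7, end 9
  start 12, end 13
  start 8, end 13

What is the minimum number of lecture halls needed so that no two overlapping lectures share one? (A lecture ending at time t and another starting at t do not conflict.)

starts: [6, 6, 7, 8, 12, 12, 12]
ends:   [8, 9, 13, 13, 13, 13, 14]
s6→1 s6→2 s7→3 e8→2 s8→3 e9→2 s12→3 s12→4 s12→5  — peak 5.

5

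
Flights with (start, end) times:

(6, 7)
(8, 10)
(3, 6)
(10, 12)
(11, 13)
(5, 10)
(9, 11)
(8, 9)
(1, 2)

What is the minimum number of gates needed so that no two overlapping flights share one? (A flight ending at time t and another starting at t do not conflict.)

3

Count concurrent intervals with a sweep; the peak is the room count.
Events (time:±→running): 1:+→1 2:-→0 3:+→1 5:+→2 6:-→1 6:+→2 7:-→1 8:+→2 8:+→3 … peak 3.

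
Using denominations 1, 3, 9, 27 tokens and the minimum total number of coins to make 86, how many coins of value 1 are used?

2

Greedy: take as many of the largest coin as possible, then repeat with the remainder.
86 − 3×27→5 − 1×3→2 − 2×1→0
Count of 1: 2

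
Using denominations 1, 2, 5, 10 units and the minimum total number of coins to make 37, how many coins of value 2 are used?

1

37 − 3×10→7 − 1×5→2 − 1×2→0
Count of 2: 1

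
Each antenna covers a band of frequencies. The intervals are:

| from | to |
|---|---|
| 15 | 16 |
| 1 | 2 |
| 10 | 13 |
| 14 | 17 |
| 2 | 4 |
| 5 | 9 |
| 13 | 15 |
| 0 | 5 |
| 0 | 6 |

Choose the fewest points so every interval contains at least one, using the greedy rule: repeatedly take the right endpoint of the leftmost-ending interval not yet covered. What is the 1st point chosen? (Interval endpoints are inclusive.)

2

Sort by right endpoint; whenever an interval is uncovered, place a point at its right end.
By right end: [1,2]  [2,4]  [0,5]  [0,6]  [5,9]  [10,13]  [13,15]  [15,16]  [14,17]
[1,2] uncovered → point at 2; [5,9] uncovered → point at 9; [10,13] uncovered → point at 13; [15,16] uncovered → point at 16.
Points: 2, 9, 13, 16 (4 total).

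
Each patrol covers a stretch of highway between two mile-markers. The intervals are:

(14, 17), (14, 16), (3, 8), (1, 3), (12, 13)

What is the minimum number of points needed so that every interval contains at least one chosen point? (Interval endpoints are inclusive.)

3

Process intervals by earliest right end; each time one isn't hit yet, stab at its right endpoint.
Sorted: [1,3] [3,8] [12,13] [14,16] [14,17]
{[1,3],[3,8]} hit by 3; {[12,13]} hit by 13; {[14,16],[14,17]} hit by 16.
Points: 3, 13, 16 (3 total).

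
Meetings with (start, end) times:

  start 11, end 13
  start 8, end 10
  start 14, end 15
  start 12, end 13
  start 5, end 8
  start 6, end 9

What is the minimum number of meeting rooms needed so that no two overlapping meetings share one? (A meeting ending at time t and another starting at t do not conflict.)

The answer is the maximum number of intervals overlapping at any instant.
Events (time:±→running): 5:+→1 6:+→2 … peak 2.

2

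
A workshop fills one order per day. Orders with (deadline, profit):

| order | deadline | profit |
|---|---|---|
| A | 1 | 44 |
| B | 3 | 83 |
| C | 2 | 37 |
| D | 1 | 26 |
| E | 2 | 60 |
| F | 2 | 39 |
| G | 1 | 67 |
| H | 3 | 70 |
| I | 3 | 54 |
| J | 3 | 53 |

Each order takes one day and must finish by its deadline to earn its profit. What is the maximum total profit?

220

By profit: B(d3,83), H(d3,70), G(d1,67), E(d2,60), I(d3,54), J(d3,53), A(d1,44), F(d2,39), C(d2,37), D(d1,26)
B→slot 3; H→slot 2; G→slot 1; E skipped; I skipped; J skipped; A skipped; F skipped; C skipped; D skipped.
Profit = 67 + 70 + 83 = 220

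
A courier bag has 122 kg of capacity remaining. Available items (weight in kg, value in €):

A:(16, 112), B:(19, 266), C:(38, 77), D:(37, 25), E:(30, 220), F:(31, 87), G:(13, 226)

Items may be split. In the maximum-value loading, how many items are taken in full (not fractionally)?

5

Greedy by value/weight ratio, highest first.
Order: G (226/13=17.38) > B (266/19=14.00) > E (220/30=7.33) > A (112/16=7.00) > F (87/31=2.81) > C (77/38=2.03) > D (25/37=0.68)
Fill: take G (13 @ 226) → take B (19 @ 266) → take E (30 @ 220) → take A (16 @ 112) → take F (31 @ 87) → take 13/38 of C → 26.34; 122/122 used.
5 item(s) taken whole; one partial (take 13/38 of C).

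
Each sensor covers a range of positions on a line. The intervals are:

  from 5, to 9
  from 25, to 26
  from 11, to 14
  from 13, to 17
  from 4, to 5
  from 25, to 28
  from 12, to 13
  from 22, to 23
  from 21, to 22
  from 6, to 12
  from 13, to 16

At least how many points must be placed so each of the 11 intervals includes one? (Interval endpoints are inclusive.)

5

Sorted: [4,5] [5,9] [6,12] [12,13] [11,14] [13,16] [13,17] [21,22] [22,23] [25,26] [25,28]
{[4,5],[5,9]} hit by 5; {[6,12],[12,13],[11,14]} hit by 12; {[13,16],[13,17]} hit by 16; {[21,22],[22,23]} hit by 22; {[25,26],[25,28]} hit by 26.
Points: 5, 12, 16, 22, 26 (5 total).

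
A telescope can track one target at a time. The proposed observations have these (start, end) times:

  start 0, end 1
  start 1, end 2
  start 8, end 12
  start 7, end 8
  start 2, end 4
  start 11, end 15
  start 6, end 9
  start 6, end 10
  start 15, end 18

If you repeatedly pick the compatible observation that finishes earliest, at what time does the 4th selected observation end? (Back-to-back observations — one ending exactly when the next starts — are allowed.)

8

Sort by end time and greedily take each interval whose start is ≥ the last chosen end.
Sorted by end: (0,1)  (1,2)  (2,4)  (7,8)  (6,9)  (6,10)  (8,12)  (11,15)  (15,18)
take (0,1); take (1,2); take (2,4); take (7,8); skip (6,9); take (8,12); take (15,18).
Selected: (0,1) (1,2) (2,4) (7,8) (8,12) (15,18)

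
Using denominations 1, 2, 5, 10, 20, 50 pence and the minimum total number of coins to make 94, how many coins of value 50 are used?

Greedy: take as many of the largest coin as possible, then repeat with the remainder.
94 − 1×50→44 − 2×20→4 − 2×2→0
Count of 50: 1

1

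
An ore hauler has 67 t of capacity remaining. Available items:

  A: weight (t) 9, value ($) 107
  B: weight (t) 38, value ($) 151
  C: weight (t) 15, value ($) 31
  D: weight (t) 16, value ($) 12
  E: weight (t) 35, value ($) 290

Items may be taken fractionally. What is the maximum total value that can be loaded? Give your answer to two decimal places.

488.39

Greedy by value/weight ratio, highest first.
Ratios (sorted): A 11.89, E 8.29, B 3.97, C 2.07, D 0.75
take A (9 @ 107); take E (35 @ 290); take 23/38 of B → 91.39. Capacity used 67/67.
Total value = 488.39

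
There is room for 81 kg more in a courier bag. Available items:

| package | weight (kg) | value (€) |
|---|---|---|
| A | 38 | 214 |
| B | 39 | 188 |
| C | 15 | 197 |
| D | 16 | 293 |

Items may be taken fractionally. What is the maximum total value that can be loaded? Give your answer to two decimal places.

Sort by value per unit weight and fill in that order.
Ratios (sorted): D 18.31, C 13.13, A 5.63, B 4.82
take D (16 @ 293); take C (15 @ 197); take A (38 @ 214); take 12/39 of B → 57.85. Capacity used 81/81.
Total value = 761.85

761.85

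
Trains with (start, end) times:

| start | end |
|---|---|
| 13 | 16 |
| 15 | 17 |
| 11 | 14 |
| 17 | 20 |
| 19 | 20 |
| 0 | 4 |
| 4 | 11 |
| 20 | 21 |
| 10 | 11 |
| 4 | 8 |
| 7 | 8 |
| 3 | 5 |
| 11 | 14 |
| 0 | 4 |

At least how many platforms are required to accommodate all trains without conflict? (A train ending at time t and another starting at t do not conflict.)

3

Events (time:±→running): 0:+→1 0:+→2 3:+→3 … peak 3.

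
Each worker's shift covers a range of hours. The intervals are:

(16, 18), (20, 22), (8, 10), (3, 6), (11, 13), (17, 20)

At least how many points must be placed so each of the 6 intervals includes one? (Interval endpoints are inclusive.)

Process intervals by earliest right end; each time one isn't hit yet, stab at its right endpoint.
Sorted: [3,6] [8,10] [11,13] [16,18] [17,20] [20,22]
{[3,6]} hit by 6; {[8,10]} hit by 10; {[11,13]} hit by 13; {[16,18],[17,20]} hit by 18; {[20,22]} hit by 22.
Points: 6, 10, 13, 18, 22 (5 total).

5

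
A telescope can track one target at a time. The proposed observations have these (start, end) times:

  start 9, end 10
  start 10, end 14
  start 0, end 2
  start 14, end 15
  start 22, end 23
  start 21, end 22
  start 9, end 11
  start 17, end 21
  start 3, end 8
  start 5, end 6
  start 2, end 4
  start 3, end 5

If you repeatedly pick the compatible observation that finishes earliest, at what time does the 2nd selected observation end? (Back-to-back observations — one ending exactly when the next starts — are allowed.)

4

Greedy by earliest finish: after sorting by end time, pick each interval compatible with the last pick.
By end time: (0,2), (2,4), (3,5), (5,6), (3,8), (9,10), (9,11), (10,14), (14,15), (17,21), (21,22), (22,23).
Pick (0,2); next start ≥ 2 → (2,4); next start ≥ 4 → (5,6); next start ≥ 6 → (9,10); next start ≥ 10 → (10,14); next start ≥ 14 → (14,15); next start ≥ 15 → (17,21); next start ≥ 21 → (21,22); next start ≥ 22 → (22,23).
Selected: (0,2) (2,4) (5,6) (9,10) (10,14) (14,15) (17,21) (21,22) (22,23)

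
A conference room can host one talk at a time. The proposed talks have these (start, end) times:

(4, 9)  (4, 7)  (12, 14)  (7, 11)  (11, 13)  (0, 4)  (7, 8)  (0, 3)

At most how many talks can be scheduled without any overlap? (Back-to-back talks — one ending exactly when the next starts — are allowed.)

By end time: (0,3), (0,4), (4,7), (7,8), (4,9), (7,11), (11,13), (12,14).
Pick (0,3); next start ≥ 3 → (4,7); next start ≥ 7 → (7,8); next start ≥ 8 → (11,13).
Selected 4 talks.

4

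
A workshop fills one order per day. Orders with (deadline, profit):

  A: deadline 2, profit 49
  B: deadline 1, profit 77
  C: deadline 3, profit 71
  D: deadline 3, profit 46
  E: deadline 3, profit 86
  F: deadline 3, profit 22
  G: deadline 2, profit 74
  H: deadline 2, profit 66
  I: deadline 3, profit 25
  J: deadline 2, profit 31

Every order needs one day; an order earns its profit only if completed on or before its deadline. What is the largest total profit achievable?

237

By profit: E(d3,86), B(d1,77), G(d2,74), C(d3,71), H(d2,66), A(d2,49), D(d3,46), J(d2,31), I(d3,25), F(d3,22)
E→slot 3; B→slot 1; G→slot 2; C skipped; H skipped; A skipped; D skipped; J skipped; I skipped; F skipped.
Profit = 77 + 74 + 86 = 237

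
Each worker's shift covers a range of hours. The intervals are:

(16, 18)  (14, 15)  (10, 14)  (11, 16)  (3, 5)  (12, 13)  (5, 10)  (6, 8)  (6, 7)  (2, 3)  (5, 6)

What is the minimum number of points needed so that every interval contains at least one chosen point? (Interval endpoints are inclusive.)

5

Sort by right endpoint; whenever an interval is uncovered, place a point at its right end.
By right end: [2,3]  [3,5]  [5,6]  [6,7]  [6,8]  [5,10]  [12,13]  [10,14]  [14,15]  [11,16]  [16,18]
[2,3] uncovered → point at 3; [5,6] uncovered → point at 6; [12,13] uncovered → point at 13; [14,15] uncovered → point at 15; [16,18] uncovered → point at 18.
Points: 3, 6, 13, 15, 18 (5 total).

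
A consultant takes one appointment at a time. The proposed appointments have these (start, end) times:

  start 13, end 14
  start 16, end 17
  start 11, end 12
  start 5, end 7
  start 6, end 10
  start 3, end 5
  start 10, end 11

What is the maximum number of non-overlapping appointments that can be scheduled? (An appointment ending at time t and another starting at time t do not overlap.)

6

Sort by end time and greedily take each interval whose start is ≥ the last chosen end.
Sorted by end: (3,5)  (5,7)  (6,10)  (10,11)  (11,12)  (13,14)  (16,17)
take (3,5); take (5,7); skip (6,10); take (10,11); take (11,12); take (13,14); take (16,17).
Selected 6 appointments.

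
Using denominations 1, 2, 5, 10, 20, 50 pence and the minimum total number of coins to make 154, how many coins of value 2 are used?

2

154 = 3×50 + 2×2
Count of 2: 2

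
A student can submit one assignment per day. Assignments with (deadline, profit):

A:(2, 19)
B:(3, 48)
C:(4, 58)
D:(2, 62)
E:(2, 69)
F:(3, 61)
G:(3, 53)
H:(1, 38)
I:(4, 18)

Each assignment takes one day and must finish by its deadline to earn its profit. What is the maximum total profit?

Take jobs in profit order; each goes to the latest open slot no later than its deadline.
Profit order: E=69 D=62 F=61 C=58 G=53 B=48 H=38 A=19 I=18
Assign: E→slot 2, D→slot 1, F→slot 3, C→slot 4, G skipped, B skipped, H skipped, A skipped, I skipped.
Slots: [1:D] [2:E] [3:F] [4:C]
Profit = 62 + 69 + 61 + 58 = 250

250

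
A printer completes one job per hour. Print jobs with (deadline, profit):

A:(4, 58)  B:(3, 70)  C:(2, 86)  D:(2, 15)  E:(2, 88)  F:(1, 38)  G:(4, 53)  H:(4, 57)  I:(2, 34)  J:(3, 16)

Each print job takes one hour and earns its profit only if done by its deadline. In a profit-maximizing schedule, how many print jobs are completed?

4

Take jobs in profit order; each goes to the latest open slot no later than its deadline.
Profit order: E=88 C=86 B=70 A=58 H=57 G=53 F=38 I=34 J=16 D=15
Assign: E→slot 2, C→slot 1, B→slot 3, A→slot 4, H skipped, G skipped, F skipped, I skipped, J skipped, D skipped.
Slots: [1:C] [2:E] [3:B] [4:A]
4 of 10 scheduled.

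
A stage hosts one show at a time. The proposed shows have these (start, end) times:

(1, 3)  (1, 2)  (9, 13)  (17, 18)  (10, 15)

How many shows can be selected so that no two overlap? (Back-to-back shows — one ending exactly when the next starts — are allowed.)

Sort by end time and greedily take each interval whose start is ≥ the last chosen end.
Sorted by end: (1,2)  (1,3)  (9,13)  (10,15)  (17,18)
take (1,2); take (9,13); skip (10,15); take (17,18).
Selected 3 shows.

3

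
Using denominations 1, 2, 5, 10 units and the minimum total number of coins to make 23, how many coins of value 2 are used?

1

23 − 2×10→3 − 1×2→1 − 1×1→0
Count of 2: 1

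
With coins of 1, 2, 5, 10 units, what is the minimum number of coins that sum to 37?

5

37 − 3×10→7 − 1×5→2 − 1×2→0
Total coins = 3 + 1 + 1 = 5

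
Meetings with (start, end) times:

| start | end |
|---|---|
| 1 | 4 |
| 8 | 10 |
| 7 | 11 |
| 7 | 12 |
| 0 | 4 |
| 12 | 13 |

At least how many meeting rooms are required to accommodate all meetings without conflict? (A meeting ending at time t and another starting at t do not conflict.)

Count concurrent intervals with a sweep; the peak is the room count.
starts: [0, 1, 7, 7, 8, 12]
ends:   [4, 4, 10, 11, 12, 13]
s0→1 s1→2 e4→1 e4→0 s7→1 s7→2 s8→3  — peak 3.

3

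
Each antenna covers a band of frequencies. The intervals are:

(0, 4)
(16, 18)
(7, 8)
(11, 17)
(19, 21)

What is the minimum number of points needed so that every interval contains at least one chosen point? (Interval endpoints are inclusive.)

Sort by right endpoint; whenever an interval is uncovered, place a point at its right end.
Sorted: [0,4] [7,8] [11,17] [16,18] [19,21]
{[0,4]} hit by 4; {[7,8]} hit by 8; {[11,17],[16,18]} hit by 17; {[19,21]} hit by 21.
Points: 4, 8, 17, 21 (4 total).

4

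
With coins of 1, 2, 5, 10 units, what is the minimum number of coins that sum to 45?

45 = 4×10 + 1×5
Total coins = 4 + 1 = 5

5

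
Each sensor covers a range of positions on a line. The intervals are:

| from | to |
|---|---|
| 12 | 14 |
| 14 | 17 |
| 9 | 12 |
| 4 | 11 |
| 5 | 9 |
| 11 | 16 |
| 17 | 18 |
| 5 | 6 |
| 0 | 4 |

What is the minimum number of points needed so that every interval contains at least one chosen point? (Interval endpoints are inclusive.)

By right end: [0,4]  [5,6]  [5,9]  [4,11]  [9,12]  [12,14]  [11,16]  [14,17]  [17,18]
[0,4] uncovered → point at 4; [5,6] uncovered → point at 6; [9,12] uncovered → point at 12; [14,17] uncovered → point at 17.
Points: 4, 6, 12, 17 (4 total).

4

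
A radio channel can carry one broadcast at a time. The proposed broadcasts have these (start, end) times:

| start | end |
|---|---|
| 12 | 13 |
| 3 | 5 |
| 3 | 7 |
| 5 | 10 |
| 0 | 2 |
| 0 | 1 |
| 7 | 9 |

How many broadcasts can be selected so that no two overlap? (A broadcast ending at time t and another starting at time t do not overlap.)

Sort by end time and greedily take each interval whose start is ≥ the last chosen end.
Sorted by end: (0,1)  (0,2)  (3,5)  (3,7)  (7,9)  (5,10)  (12,13)
take (0,1); take (3,5); take (7,9); skip (5,10); take (12,13).
Selected 4 broadcasts.

4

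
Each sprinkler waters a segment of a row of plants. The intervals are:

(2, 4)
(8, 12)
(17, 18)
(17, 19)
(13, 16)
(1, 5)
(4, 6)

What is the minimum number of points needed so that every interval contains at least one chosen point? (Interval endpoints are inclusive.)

4

Sort by right endpoint; whenever an interval is uncovered, place a point at its right end.
Sorted: [2,4] [1,5] [4,6] [8,12] [13,16] [17,18] [17,19]
{[2,4],[1,5],[4,6]} hit by 4; {[8,12]} hit by 12; {[13,16]} hit by 16; {[17,18],[17,19]} hit by 18.
Points: 4, 12, 16, 18 (4 total).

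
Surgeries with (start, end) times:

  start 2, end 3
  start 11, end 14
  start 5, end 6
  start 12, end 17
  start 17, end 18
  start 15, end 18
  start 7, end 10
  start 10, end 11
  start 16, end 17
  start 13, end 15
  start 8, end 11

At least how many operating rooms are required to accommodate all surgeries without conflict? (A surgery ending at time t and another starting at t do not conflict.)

Events (time:±→running): 2:+→1 3:-→0 5:+→1 6:-→0 7:+→1 8:+→2 10:-→1 10:+→2 11:-→1 11:-→0 11:+→1 12:+→2 13:+→3 … peak 3.

3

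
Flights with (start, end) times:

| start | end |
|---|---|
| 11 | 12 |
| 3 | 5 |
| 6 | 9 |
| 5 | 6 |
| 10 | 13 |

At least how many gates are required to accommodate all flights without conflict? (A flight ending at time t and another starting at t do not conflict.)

2

The answer is the maximum number of intervals overlapping at any instant.
Events (time:±→running): 3:+→1 5:-→0 5:+→1 6:-→0 6:+→1 9:-→0 10:+→1 11:+→2 … peak 2.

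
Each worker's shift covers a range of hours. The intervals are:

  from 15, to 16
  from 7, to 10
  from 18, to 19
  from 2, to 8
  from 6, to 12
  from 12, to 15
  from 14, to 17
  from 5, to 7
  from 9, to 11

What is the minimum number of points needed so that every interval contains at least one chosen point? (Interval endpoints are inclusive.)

4

Process intervals by earliest right end; each time one isn't hit yet, stab at its right endpoint.
Sorted: [5,7] [2,8] [7,10] [9,11] [6,12] [12,15] [15,16] [14,17] [18,19]
{[5,7],[2,8],[7,10]} hit by 7; {[9,11],[6,12]} hit by 11; {[12,15],[15,16],[14,17]} hit by 15; {[18,19]} hit by 19.
Points: 7, 11, 15, 19 (4 total).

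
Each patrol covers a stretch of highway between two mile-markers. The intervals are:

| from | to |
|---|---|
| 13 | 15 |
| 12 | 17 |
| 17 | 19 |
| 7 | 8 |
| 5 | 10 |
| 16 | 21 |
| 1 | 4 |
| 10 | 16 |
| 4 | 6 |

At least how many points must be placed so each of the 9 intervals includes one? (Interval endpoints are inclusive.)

4

Process intervals by earliest right end; each time one isn't hit yet, stab at its right endpoint.
Sorted: [1,4] [4,6] [7,8] [5,10] [13,15] [10,16] [12,17] [17,19] [16,21]
{[1,4],[4,6]} hit by 4; {[7,8],[5,10]} hit by 8; {[13,15],[10,16],[12,17]} hit by 15; {[17,19],[16,21]} hit by 19.
Points: 4, 8, 15, 19 (4 total).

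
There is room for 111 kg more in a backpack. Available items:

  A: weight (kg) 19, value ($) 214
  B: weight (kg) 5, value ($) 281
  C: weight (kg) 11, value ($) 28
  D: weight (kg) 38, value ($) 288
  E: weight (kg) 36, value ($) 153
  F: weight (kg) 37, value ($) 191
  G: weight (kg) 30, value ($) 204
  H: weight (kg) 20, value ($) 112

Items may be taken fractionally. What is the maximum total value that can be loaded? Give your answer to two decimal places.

Order: B (281/5=56.20) > A (214/19=11.26) > D (288/38=7.58) > G (204/30=6.80) > H (112/20=5.60) > F (191/37=5.16) > E (153/36=4.25) > C (28/11=2.55)
Fill: take B (5 @ 281) → take A (19 @ 214) → take D (38 @ 288) → take G (30 @ 204) → take 19/20 of H → 106.40; 111/111 used.
Total value = 1093.40

1093.40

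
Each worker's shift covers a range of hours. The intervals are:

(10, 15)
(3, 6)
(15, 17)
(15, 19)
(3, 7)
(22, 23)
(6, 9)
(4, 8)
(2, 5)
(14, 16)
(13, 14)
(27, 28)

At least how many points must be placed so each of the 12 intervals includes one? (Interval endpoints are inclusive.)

6

Process intervals by earliest right end; each time one isn't hit yet, stab at its right endpoint.
Sorted: [2,5] [3,6] [3,7] [4,8] [6,9] [13,14] [10,15] [14,16] [15,17] [15,19] [22,23] [27,28]
{[2,5],[3,6],[3,7],[4,8]} hit by 5; {[6,9]} hit by 9; {[13,14],[10,15],[14,16]} hit by 14; {[15,17],[15,19]} hit by 17; {[22,23]} hit by 23; {[27,28]} hit by 28.
Points: 5, 9, 14, 17, 23, 28 (6 total).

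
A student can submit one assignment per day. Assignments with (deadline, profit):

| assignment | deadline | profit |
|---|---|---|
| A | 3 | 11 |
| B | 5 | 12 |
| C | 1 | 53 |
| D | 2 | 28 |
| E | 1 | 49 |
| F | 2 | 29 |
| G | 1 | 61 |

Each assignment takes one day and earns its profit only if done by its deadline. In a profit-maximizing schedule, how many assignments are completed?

Profit order: G=61 C=53 E=49 F=29 D=28 B=12 A=11
Assign: G→slot 1, C skipped, E skipped, F→slot 2, D skipped, B→slot 5, A→slot 3.
Slots: [1:G] [2:F] [3:A] [5:B]
4 of 7 scheduled.

4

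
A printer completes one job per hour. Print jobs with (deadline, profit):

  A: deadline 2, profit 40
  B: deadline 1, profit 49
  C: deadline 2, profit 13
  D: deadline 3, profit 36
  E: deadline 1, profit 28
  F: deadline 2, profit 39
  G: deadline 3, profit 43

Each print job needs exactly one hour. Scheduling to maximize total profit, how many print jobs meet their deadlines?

Take jobs in profit order; each goes to the latest open slot no later than its deadline.
Profit order: B=49 G=43 A=40 F=39 D=36 E=28 C=13
Assign: B→slot 1, G→slot 3, A→slot 2, F skipped, D skipped, E skipped, C skipped.
Slots: [1:B] [2:A] [3:G]
3 of 7 scheduled.

3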